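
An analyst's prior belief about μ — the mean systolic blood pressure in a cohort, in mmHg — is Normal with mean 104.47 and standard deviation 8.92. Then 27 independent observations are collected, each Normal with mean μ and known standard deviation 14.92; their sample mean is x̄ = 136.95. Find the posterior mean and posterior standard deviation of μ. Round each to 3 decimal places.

With known σ, the Normal prior is conjugate. Weight on the data is w = (n/σ²)/(n/σ² + 1/τ₀²) = 0.121290/(0.121290+0.0125681) = 0.90611.
Posterior mean = w·x̄ + (1−w)·μ₀ = 0.90611·136.95 + 0.093891·104.47 = 133.900. Posterior variance = 1/(0.121290+0.0125681) = 7.47058, so SD = 2.733.

Posterior mean ≈ 133.900; posterior SD ≈ 2.733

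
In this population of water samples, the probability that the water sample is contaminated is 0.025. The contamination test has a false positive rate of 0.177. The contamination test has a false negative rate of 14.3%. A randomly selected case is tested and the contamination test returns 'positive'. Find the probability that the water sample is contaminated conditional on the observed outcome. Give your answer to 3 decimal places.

P(H | E) ≈ 0.110

Let H be the event that the water sample is contaminated. P(H) = 0.025, so P(¬H) = 0.975. With E the 'positive' result, P(E|H) = 0.857 and P(E|¬H) = 0.177.
P(E) = 0.857·0.025 + 0.177·0.975 = 0.021425 + 0.17257 = 0.19400.
By Bayes' theorem, P(H|E) = 0.021425 / 0.19400 = 0.110.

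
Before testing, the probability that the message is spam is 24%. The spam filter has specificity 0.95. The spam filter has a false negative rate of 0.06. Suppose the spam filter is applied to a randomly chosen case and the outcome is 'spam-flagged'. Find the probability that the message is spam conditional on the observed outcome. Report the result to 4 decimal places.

Let H be the event that the message is spam. P(H) = 0.24, so P(¬H) = 0.76. With E the 'spam-flagged' result, P(E|H) = 0.94 and P(E|¬H) = 0.05.
P(E) = 0.94·0.24 + 0.05·0.76 = 0.22560 + 0.038000 = 0.26360.
By Bayes' theorem, P(H|E) = 0.22560 / 0.26360 = 0.8558.

P(H | E) ≈ 0.8558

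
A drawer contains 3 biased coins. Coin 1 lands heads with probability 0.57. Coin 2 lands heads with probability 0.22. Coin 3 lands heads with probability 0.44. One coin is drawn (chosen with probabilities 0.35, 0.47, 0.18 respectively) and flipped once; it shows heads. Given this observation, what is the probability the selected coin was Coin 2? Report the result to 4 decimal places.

Posterior probability ≈ 0.2706

Tabulate prior·likelihood by source: [1] prior 0.35, lik 0.57, product 0.1995; [2] prior 0.47, lik 0.22, product 0.1034; [3] prior 0.18, lik 0.44, product 0.07920.
Normalizing constant = 0.38210; the posterior for Coin 2 is its product over the sum, 0.1034/0.38210 = 0.2706.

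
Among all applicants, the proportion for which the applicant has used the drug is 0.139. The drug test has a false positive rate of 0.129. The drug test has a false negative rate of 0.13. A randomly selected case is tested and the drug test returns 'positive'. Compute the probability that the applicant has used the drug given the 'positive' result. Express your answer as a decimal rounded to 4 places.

P(H | E) ≈ 0.5213

Write H for 'the applicant has used the drug'. Prior odds H:¬H = 0.139/0.861 = 0.16144. For the 'positive' outcome, the likelihood ratio is 0.87/0.129 = 6.7442.
Posterior odds = 0.16144 × 6.7442 = 1.0888, so P(H|E) = 1.0888/(1+1.0888) = 0.5213.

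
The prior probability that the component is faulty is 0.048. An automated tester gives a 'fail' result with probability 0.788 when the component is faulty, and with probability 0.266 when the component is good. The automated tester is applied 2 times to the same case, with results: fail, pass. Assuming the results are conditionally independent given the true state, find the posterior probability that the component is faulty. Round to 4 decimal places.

Posterior P(H) ≈ 0.0414

With H the event that the component is faulty, the joint likelihood of the observed sequence is P(data|H) = 0.788·0.212 = 0.16706 and P(data|¬H) = 0.266·0.734 = 0.19524.
Bayes: P(H|data) = 0.048·0.16706 / (0.048·0.16706 + 0.952·0.19524) = 0.0080187/0.19389 = 0.0414.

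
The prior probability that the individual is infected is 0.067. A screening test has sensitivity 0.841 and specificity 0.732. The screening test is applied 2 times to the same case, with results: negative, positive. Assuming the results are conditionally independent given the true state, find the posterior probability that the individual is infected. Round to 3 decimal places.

Let H be the event that the individual is infected; start with P(H) = 0.067. P('positive'|H) = 0.841, P('positive'|¬H) = 0.268.
Update on result 1 ('negative'): P(H) ← 0.159·0.0670 / (0.159·0.0670 + 0.732·0.9330) = 0.010653/0.69361 = 0.0154.
Update on result 2 ('positive'): P(H) ← 0.841·0.0154 / (0.841·0.0154 + 0.268·0.9846) = 0.012917/0.27680 = 0.0467.

Posterior P(H) ≈ 0.047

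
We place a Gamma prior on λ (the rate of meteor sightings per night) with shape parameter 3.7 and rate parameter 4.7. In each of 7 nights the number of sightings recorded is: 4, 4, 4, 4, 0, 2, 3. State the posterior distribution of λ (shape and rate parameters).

Posterior: Gamma(shape=24.7, rate=11.7)

Total count ∑xᵢ = 21 over n = 7 nights.
Gamma is conjugate to the Poisson likelihood: posterior is Gamma(shape = 3.7+21 = 24.7, rate = 4.7+7 = 11.7).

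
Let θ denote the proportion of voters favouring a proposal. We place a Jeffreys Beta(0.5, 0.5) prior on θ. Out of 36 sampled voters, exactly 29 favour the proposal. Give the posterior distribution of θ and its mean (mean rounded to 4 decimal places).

Observing 29 successes and 7 failures updates Beta(0.5, 0.5) by adding the success and failure counts to the two shape parameters: α = 0.5+29 = 29.5, β = 0.5+7 = 7.5.
Posterior mean = α/(α+β) = 29.5/37 = 0.7973.

Posterior: Beta(29.5, 7.5); mean ≈ 0.7973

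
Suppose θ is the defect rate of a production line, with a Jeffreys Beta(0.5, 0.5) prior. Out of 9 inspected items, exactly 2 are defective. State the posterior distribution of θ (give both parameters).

Posterior: Beta(2.5, 7.5)

The binomial likelihood is conjugate to the Beta prior: with 2 successes and 7 failures, the posterior is Beta(0.5+2, 0.5+7) = Beta(2.5, 7.5).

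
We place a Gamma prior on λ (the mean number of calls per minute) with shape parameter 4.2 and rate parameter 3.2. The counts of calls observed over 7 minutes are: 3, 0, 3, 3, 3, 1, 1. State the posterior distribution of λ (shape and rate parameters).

Total count ∑xᵢ = 14 over n = 7 minutes.
Gamma is conjugate to the Poisson likelihood: posterior is Gamma(shape = 4.2+14 = 18.2, rate = 3.2+7 = 10.2).

Posterior: Gamma(shape=18.2, rate=10.2)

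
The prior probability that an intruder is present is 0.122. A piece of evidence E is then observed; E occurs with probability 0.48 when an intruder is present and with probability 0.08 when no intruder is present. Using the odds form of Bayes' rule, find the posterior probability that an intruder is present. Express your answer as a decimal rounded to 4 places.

Prior odds = 0.122/(1−0.122) = 0.13895. In log-odds, ln(0.13895) = -1.9736.
Add log likelihood ratio: ln(6.0000) = 1.7918.
Posterior log-odds = -0.18187, so posterior odds = exp(-0.18187) = 0.83371. Converting, P(H|E) = 0.83371/1.8337 = 0.4547.

Posterior probability ≈ 0.4547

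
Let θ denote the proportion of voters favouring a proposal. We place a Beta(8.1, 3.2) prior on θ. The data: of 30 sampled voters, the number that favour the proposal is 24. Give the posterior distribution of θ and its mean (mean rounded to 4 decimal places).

Posterior: Beta(32.1, 9.2); mean ≈ 0.7772

The binomial likelihood is conjugate to the Beta prior: with 24 successes and 6 failures, the posterior is Beta(8.1+24, 3.2+6) = Beta(32.1, 9.2).
Posterior mean = α/(α+β) = 32.1/41.3 = 0.7772.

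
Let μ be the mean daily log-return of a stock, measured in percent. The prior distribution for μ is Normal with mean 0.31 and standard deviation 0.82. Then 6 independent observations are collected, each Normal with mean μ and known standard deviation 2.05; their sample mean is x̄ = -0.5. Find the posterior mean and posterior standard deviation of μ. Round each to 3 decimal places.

Prior precision 1/τ₀² = 1/0.82² = 1.48721; data precision n/σ² = 6/2.05² = 1.42772.
Posterior precision = 1.48721 + 1.42772 = 2.91493, giving posterior SD = 1/√2.91493 = 0.586.
Posterior mean = (1.48721·0.31 + 1.42772·-0.5) / 2.91493 = -0.087.

Posterior mean ≈ -0.087; posterior SD ≈ 0.586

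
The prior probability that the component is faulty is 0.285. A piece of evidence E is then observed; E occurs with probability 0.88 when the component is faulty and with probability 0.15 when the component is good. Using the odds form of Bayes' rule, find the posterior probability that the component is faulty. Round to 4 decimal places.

Prior odds = 0.285/(1−0.285) = 0.39860. In log-odds, ln(0.39860) = -0.91979.
Add log likelihood ratio: ln(5.8667) = 1.7693.
Posterior log-odds = 0.84949, so posterior odds = exp(0.84949) = 2.3385. Converting, P(H|E) = 2.3385/3.3385 = 0.7005.

Posterior probability ≈ 0.7005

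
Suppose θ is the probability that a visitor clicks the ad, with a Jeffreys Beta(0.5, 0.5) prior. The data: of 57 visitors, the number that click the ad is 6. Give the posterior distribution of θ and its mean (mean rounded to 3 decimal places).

Posterior: Beta(6.5, 51.5); mean ≈ 0.112

Observing 6 successes and 51 failures updates Beta(0.5, 0.5) by adding the success and failure counts to the two shape parameters: α = 0.5+6 = 6.5, β = 0.5+51 = 51.5.
E[θ | data] = 6.5/(6.5+51.5) = 0.112.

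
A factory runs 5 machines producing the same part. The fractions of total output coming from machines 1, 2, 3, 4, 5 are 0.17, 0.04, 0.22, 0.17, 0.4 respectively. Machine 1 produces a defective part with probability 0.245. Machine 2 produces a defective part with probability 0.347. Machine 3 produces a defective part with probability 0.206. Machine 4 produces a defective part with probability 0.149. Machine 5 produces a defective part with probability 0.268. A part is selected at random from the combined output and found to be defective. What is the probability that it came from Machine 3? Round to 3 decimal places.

P(defective|M1) = 0.245; P(defective|M2) = 0.347; P(defective|M3) = 0.206; P(defective|M4) = 0.149; P(defective|M5) = 0.268.
Prior × likelihood for each source: 0.17·0.245=0.04165, 0.04·0.347=0.01388, 0.22·0.206=0.04532, 0.17·0.149=0.02533, 0.4·0.268=0.1072. Summing gives P(defective) = 0.23338.
P(Machine 3 | defective) = 0.04532 / 0.23338 = 0.194.

Posterior probability ≈ 0.194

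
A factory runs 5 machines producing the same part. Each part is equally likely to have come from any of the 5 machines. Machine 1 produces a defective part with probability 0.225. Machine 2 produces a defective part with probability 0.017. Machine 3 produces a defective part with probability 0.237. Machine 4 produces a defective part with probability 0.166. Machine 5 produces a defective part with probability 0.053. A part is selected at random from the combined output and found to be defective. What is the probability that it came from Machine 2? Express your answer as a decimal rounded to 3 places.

Tabulate prior·likelihood by source: [1] prior 0.2, lik 0.225, product 0.04500; [2] prior 0.2, lik 0.017, product 0.003400; [3] prior 0.2, lik 0.237, product 0.04740; [4] prior 0.2, lik 0.166, product 0.03320; [5] prior 0.2, lik 0.053, product 0.01060.
Normalizing constant = 0.13960; the posterior for Machine 2 is its product over the sum, 0.003400/0.13960 = 0.024.

Posterior probability ≈ 0.024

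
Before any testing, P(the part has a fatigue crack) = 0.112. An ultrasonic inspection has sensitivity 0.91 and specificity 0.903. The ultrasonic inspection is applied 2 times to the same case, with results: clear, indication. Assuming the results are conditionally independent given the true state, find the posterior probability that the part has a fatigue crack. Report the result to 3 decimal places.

Posterior P(H) ≈ 0.105

Let H be the event that the part has a fatigue crack; start with P(H) = 0.112. P('indication'|H) = 0.91, P('indication'|¬H) = 0.097.
Update on result 1 ('clear'): P(H) ← 0.09·0.1120 / (0.09·0.1120 + 0.903·0.8880) = 0.010080/0.81194 = 0.0124.
Update on result 2 ('indication'): P(H) ← 0.91·0.0124 / (0.91·0.0124 + 0.097·0.9876) = 0.011297/0.10709 = 0.1055.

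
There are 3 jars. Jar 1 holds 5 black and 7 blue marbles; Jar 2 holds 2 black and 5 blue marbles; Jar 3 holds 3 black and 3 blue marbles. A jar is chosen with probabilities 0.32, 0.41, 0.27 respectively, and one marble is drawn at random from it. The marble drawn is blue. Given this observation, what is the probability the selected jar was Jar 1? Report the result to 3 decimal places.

P(blue|Jar 1) = 0.5833; P(blue|Jar 2) = 0.7143; P(blue|Jar 3) = 0.5.
Prior × likelihood for each source: 0.32·0.5833=0.1867, 0.41·0.7143=0.2929, 0.27·0.5=0.1350. Summing gives P(blue) = 0.61452.
P(Jar 1 | blue) = 0.1867 / 0.61452 = 0.304.

Posterior probability ≈ 0.304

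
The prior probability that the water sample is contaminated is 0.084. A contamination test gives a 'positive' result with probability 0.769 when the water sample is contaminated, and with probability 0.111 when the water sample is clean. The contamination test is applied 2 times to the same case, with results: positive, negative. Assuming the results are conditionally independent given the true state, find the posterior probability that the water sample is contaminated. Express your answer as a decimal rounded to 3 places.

Let H be the event that the water sample is contaminated; start with P(H) = 0.084. P('positive'|H) = 0.769, P('positive'|¬H) = 0.111.
Update on result 1 ('positive'): P(H) ← 0.769·0.0840 / (0.769·0.0840 + 0.111·0.9160) = 0.064596/0.16627 = 0.3885.
Update on result 2 ('negative'): P(H) ← 0.231·0.3885 / (0.231·0.3885 + 0.889·0.6115) = 0.089743/0.63337 = 0.1417.

Posterior P(H) ≈ 0.142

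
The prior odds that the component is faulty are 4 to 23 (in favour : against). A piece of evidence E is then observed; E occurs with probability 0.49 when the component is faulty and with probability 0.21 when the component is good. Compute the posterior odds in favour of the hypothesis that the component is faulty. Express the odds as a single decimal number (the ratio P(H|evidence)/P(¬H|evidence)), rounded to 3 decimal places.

Posterior odds ≈ 0.406

Prior odds = 4/23 = 0.17391. In log-odds, ln(0.17391) = -1.7492.
Add log likelihood ratio: ln(2.3333) = 0.84730.
Posterior log-odds = -0.90190, so posterior odds = exp(-0.90190) = 0.40580.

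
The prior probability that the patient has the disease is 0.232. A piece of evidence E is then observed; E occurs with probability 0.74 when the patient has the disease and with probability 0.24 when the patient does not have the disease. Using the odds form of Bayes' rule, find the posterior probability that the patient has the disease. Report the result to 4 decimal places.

Posterior probability ≈ 0.4822

Prior odds = 0.232/(1−0.232) = 0.30208. In log-odds, ln(0.30208) = -1.1971.
Add log likelihood ratio: ln(3.0833) = 1.1260.
Posterior log-odds = -0.071041, so posterior odds = exp(-0.071041) = 0.93142. Converting, P(H|E) = 0.93142/1.9314 = 0.4822.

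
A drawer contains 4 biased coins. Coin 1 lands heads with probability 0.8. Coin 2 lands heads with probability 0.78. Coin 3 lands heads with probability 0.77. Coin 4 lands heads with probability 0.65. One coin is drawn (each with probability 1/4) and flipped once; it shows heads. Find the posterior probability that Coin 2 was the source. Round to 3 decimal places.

Posterior probability ≈ 0.260

Tabulate prior·likelihood by source: [1] prior 0.25, lik 0.8, product 0.2000; [2] prior 0.25, lik 0.78, product 0.1950; [3] prior 0.25, lik 0.77, product 0.1925; [4] prior 0.25, lik 0.65, product 0.1625.
Normalizing constant = 0.75000; the posterior for Coin 2 is its product over the sum, 0.1950/0.75000 = 0.260.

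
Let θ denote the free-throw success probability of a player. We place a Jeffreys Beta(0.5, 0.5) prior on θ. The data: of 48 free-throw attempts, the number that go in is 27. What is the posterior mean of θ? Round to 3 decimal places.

Observing 27 successes and 21 failures updates Beta(0.5, 0.5) by adding the success and failure counts to the two shape parameters: α = 0.5+27 = 27.5, β = 0.5+21 = 21.5.
E[θ | data] = 27.5/(27.5+21.5) = 0.561.

Posterior mean ≈ 0.561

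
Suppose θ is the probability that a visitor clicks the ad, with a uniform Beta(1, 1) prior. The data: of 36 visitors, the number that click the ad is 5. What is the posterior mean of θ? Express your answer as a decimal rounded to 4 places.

The binomial likelihood is conjugate to the Beta prior: with 5 successes and 31 failures, the posterior is Beta(1+5, 1+31) = Beta(6, 32).
Posterior mean = α/(α+β) = 6/38 = 0.1579.

Posterior mean ≈ 0.1579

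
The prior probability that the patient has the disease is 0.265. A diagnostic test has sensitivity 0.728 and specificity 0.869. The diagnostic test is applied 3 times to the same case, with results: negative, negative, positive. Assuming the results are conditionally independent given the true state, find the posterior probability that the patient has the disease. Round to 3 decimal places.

Posterior P(H) ≈ 0.164

With H the event that the patient has the disease, the joint likelihood of the observed sequence is P(data|H) = 0.272·0.272·0.728 = 0.053860 and P(data|¬H) = 0.869·0.869·0.131 = 0.098926.
Bayes: P(H|data) = 0.265·0.053860 / (0.265·0.053860 + 0.735·0.098926) = 0.014273/0.086984 = 0.1641.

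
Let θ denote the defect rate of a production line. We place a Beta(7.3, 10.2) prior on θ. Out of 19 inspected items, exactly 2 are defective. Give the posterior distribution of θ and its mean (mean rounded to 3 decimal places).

Posterior: Beta(9.3, 27.2); mean ≈ 0.255

Observing 2 successes and 17 failures updates Beta(7.3, 10.2) by adding the success and failure counts to the two shape parameters: α = 7.3+2 = 9.3, β = 10.2+17 = 27.2.
Posterior mean = α/(α+β) = 9.3/36.5 = 0.255.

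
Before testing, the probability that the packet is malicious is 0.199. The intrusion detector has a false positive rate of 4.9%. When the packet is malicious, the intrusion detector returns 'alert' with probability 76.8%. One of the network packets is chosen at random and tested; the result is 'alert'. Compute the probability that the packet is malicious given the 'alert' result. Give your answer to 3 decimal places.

P(H | E) ≈ 0.796

Let H be the event that the packet is malicious. P(H) = 0.199, so P(¬H) = 0.801. With E the 'alert' result, P(E|H) = 0.768 and P(E|¬H) = 0.049.
P(E) = 0.768·0.199 + 0.049·0.801 = 0.15283 + 0.039249 = 0.19208.
By Bayes' theorem, P(H|E) = 0.15283 / 0.19208 = 0.796.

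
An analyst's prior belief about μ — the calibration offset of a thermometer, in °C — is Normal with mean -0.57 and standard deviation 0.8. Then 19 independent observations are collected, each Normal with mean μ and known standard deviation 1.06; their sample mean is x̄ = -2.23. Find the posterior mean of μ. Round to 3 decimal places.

Prior precision 1/τ₀² = 1/0.8² = 1.56250; data precision n/σ² = 19/1.06² = 16.9099.
Posterior precision = 1.56250 + 16.9099 = 18.4724.
Posterior mean = (1.56250·-0.57 + 16.9099·-2.23) / 18.4724 = -2.090.

Posterior mean ≈ -2.090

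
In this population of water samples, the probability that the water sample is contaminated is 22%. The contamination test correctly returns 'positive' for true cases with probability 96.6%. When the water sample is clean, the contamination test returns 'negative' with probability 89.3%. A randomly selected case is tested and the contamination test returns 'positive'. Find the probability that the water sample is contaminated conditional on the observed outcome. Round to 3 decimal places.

P(H | E) ≈ 0.718

Let H be the event that the water sample is contaminated. P(H) = 0.22, so P(¬H) = 0.78. With E the 'positive' result, P(E|H) = 0.966 and P(E|¬H) = 0.107.
P(E) = 0.966·0.22 + 0.107·0.78 = 0.21252 + 0.083460 = 0.29598.
By Bayes' theorem, P(H|E) = 0.21252 / 0.29598 = 0.718.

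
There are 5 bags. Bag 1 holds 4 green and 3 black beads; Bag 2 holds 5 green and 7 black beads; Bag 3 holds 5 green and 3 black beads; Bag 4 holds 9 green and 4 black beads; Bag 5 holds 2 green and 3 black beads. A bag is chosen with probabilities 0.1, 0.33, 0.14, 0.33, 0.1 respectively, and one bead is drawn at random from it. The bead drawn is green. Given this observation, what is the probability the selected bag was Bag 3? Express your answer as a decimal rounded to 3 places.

Tabulate prior·likelihood by source: [1] prior 0.1, lik 0.5714, product 0.05714; [2] prior 0.33, lik 0.4167, product 0.1375; [3] prior 0.14, lik 0.625, product 0.08750; [4] prior 0.33, lik 0.6923, product 0.2285; [5] prior 0.1, lik 0.4, product 0.04000.
Normalizing constant = 0.55060; the posterior for Bag 3 is its product over the sum, 0.08750/0.55060 = 0.159.

Posterior probability ≈ 0.159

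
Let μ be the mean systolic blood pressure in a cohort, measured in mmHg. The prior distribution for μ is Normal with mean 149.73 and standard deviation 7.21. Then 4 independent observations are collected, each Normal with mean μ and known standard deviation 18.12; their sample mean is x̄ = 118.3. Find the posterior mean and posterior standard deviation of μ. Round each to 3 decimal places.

Posterior mean ≈ 137.543; posterior SD ≈ 5.642

Prior precision 1/τ₀² = 1/7.21² = 0.0192367; data precision n/σ² = 4/18.12² = 0.0121827.
Posterior precision = 0.0192367 + 0.0121827 = 0.0314194, giving posterior SD = 1/√0.0314194 = 5.642.
Posterior mean = (0.0192367·149.73 + 0.0121827·118.3) / 0.0314194 = 137.543.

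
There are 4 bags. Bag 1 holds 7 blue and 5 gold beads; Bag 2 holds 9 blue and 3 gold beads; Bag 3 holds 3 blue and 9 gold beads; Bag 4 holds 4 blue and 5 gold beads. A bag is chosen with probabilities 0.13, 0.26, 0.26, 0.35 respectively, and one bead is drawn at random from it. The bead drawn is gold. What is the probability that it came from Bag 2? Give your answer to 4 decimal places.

Posterior probability ≈ 0.1278

P(gold|Bag 1) = 0.4167; P(gold|Bag 2) = 0.25; P(gold|Bag 3) = 0.75; P(gold|Bag 4) = 0.5556.
Prior × likelihood for each source: 0.13·0.4167=0.05417, 0.26·0.25=0.06500, 0.26·0.75=0.1950, 0.35·0.5556=0.1944. Summing gives P(gold) = 0.50861.
P(Bag 2 | gold) = 0.06500 / 0.50861 = 0.1278.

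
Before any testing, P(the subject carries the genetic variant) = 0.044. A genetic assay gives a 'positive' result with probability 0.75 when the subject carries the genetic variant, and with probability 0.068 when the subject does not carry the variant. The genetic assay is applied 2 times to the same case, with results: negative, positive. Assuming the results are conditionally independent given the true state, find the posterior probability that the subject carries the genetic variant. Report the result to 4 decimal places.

Let H be the event that the subject carries the genetic variant; start with P(H) = 0.044. P('positive'|H) = 0.75, P('positive'|¬H) = 0.068.
Update on result 1 ('negative'): P(H) ← 0.25·0.0440 / (0.25·0.0440 + 0.932·0.9560) = 0.011000/0.90199 = 0.0122.
Update on result 2 ('positive'): P(H) ← 0.75·0.0122 / (0.75·0.0122 + 0.068·0.9878) = 0.0091464/0.076317 = 0.1198.

Posterior P(H) ≈ 0.1198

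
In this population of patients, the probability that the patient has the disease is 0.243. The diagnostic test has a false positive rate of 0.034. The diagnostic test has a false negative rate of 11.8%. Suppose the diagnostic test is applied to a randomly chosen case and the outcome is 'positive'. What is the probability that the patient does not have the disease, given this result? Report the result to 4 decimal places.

P(¬H | E) ≈ 0.1072

Write H for 'the patient has the disease'. Prior odds H:¬H = 0.243/0.757 = 0.32100. For the 'positive' outcome, the likelihood ratio is 0.882/0.034 = 25.941.
Posterior odds = 0.32100 × 25.941 = 8.3272, so P(H|E) = 8.3272/(1+8.3272) = 0.8928. Then P(¬H|E) = 1 − 0.8928 = 0.1072.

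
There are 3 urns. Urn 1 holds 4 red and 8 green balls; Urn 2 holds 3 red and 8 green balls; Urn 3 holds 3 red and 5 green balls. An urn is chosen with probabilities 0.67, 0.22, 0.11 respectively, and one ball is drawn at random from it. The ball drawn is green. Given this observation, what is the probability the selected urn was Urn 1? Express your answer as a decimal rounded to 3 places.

Posterior probability ≈ 0.661

Tabulate prior·likelihood by source: [1] prior 0.67, lik 0.6667, product 0.4467; [2] prior 0.22, lik 0.7273, product 0.1600; [3] prior 0.11, lik 0.625, product 0.06875.
Normalizing constant = 0.67542; the posterior for Urn 1 is its product over the sum, 0.4467/0.67542 = 0.661.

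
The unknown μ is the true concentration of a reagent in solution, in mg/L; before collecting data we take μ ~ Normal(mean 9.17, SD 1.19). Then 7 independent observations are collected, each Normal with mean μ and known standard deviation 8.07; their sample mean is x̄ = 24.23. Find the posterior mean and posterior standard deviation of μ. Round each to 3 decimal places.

Prior precision 1/τ₀² = 1/1.19² = 0.706165; data precision n/σ² = 7/8.07² = 0.107486.
Posterior precision = 0.706165 + 0.107486 = 0.813651, giving posterior SD = 1/√0.813651 = 1.109.
Posterior mean = (0.706165·9.17 + 0.107486·24.23) / 0.813651 = 11.159.

Posterior mean ≈ 11.159; posterior SD ≈ 1.109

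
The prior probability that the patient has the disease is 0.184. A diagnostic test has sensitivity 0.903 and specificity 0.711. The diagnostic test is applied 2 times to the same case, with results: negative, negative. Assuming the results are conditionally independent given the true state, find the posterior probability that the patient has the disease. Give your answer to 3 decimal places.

Posterior P(H) ≈ 0.004

Let H be the event that the patient has the disease; start with P(H) = 0.184. P('positive'|H) = 0.903, P('positive'|¬H) = 0.289.
Update on result 1 ('negative'): P(H) ← 0.097·0.1840 / (0.097·0.1840 + 0.711·0.8160) = 0.017848/0.59802 = 0.0298.
Update on result 2 ('negative'): P(H) ← 0.097·0.0298 / (0.097·0.0298 + 0.711·0.9702) = 0.0028950/0.69268 = 0.0042.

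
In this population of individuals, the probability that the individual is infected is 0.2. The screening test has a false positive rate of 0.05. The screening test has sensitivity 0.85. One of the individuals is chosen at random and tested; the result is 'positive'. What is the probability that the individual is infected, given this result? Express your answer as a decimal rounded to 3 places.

P(H | E) ≈ 0.810

Write H for 'the individual is infected'. Prior odds H:¬H = 0.2/0.8 = 0.25000. For the 'positive' outcome, the likelihood ratio is 0.85/0.05 = 17.000.
Posterior odds = 0.25000 × 17.000 = 4.2500, so P(H|E) = 4.2500/(1+4.2500) = 0.810.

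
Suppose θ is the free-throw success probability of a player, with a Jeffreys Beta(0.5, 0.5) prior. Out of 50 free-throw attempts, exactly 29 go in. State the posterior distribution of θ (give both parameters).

The binomial likelihood is conjugate to the Beta prior: with 29 successes and 21 failures, the posterior is Beta(0.5+29, 0.5+21) = Beta(29.5, 21.5).

Posterior: Beta(29.5, 21.5)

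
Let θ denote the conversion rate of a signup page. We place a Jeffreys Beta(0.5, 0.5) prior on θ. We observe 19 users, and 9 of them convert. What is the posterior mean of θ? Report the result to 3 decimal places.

The binomial likelihood is conjugate to the Beta prior: with 9 successes and 10 failures, the posterior is Beta(0.5+9, 0.5+10) = Beta(9.5, 10.5).
Posterior mean = α/(α+β) = 9.5/20 = 0.475.

Posterior mean ≈ 0.475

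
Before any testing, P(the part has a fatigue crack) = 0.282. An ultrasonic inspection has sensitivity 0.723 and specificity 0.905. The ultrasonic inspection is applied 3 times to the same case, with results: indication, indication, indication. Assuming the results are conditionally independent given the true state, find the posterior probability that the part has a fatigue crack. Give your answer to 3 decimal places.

With H the event that the part has a fatigue crack, the joint likelihood of the observed sequence is P(data|H) = 0.723·0.723·0.723 = 0.37793 and P(data|¬H) = 0.095·0.095·0.095 = 0.00085738.
Bayes: P(H|data) = 0.282·0.37793 / (0.282·0.37793 + 0.718·0.00085738) = 0.10658/0.10719 = 0.9943.

Posterior P(H) ≈ 0.994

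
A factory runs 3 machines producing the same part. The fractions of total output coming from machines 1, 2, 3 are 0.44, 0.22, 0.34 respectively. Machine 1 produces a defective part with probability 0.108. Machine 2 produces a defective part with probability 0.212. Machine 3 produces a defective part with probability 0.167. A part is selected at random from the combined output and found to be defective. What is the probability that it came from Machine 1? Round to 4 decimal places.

P(defective|M1) = 0.108; P(defective|M2) = 0.212; P(defective|M3) = 0.167.
Prior × likelihood for each source: 0.44·0.108=0.04752, 0.22·0.212=0.04664, 0.34·0.167=0.05678. Summing gives P(defective) = 0.15094.
P(Machine 1 | defective) = 0.04752 / 0.15094 = 0.3148.

Posterior probability ≈ 0.3148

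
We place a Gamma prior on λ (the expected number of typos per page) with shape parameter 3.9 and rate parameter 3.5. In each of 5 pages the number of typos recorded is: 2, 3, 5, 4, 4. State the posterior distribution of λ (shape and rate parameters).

The Poisson likelihood adds the total count to the shape and the number of exposure periods to the rate. Here ∑xᵢ = 18 and n = 5, so shape 3.9→21.9 and rate 3.5→8.5.

Posterior: Gamma(shape=21.9, rate=8.5)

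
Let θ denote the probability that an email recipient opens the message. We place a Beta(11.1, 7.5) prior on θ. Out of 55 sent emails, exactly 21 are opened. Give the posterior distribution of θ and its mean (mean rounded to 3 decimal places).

Posterior: Beta(32.1, 41.5); mean ≈ 0.436

The binomial likelihood is conjugate to the Beta prior: with 21 successes and 34 failures, the posterior is Beta(11.1+21, 7.5+34) = Beta(32.1, 41.5).
E[θ | data] = 32.1/(32.1+41.5) = 0.436.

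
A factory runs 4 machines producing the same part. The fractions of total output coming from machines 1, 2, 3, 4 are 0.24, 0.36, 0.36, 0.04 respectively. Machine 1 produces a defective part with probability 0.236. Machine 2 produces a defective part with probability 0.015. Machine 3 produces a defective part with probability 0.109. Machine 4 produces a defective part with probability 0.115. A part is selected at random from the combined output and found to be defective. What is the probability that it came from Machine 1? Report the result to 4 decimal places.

Posterior probability ≈ 0.5349

P(defective|M1) = 0.236; P(defective|M2) = 0.015; P(defective|M3) = 0.109; P(defective|M4) = 0.115.
Prior × likelihood for each source: 0.24·0.236=0.05664, 0.36·0.015=0.005400, 0.36·0.109=0.03924, 0.04·0.115=0.004600. Summing gives P(defective) = 0.10588.
P(Machine 1 | defective) = 0.05664 / 0.10588 = 0.5349.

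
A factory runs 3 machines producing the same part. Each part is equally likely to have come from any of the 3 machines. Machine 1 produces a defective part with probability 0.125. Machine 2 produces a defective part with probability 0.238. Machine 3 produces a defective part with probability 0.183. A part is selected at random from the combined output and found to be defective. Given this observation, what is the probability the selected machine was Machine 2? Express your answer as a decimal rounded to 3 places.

P(defective|M1) = 0.125; P(defective|M2) = 0.238; P(defective|M3) = 0.183.
Prior × likelihood for each source: 0.333333·0.125=0.04167, 0.333333·0.238=0.07933, 0.333333·0.183=0.06100. Summing gives P(defective) = 0.18200.
P(Machine 2 | defective) = 0.07933 / 0.18200 = 0.436.

Posterior probability ≈ 0.436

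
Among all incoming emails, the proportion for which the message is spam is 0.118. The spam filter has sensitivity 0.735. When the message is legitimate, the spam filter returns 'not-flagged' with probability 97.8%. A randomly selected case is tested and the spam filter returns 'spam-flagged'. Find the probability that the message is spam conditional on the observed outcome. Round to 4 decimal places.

P(H | E) ≈ 0.8172

Write H for 'the message is spam'. Prior odds H:¬H = 0.118/0.882 = 0.13379. For the 'spam-flagged' outcome, the likelihood ratio is 0.735/0.022 = 33.409.
Posterior odds = 0.13379 × 33.409 = 4.4697, so P(H|E) = 4.4697/(1+4.4697) = 0.8172.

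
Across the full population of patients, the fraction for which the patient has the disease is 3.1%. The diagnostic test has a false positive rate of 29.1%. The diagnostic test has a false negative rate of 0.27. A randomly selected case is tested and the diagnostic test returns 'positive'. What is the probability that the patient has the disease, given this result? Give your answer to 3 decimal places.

Let H be the event that the patient has the disease. P(H) = 0.031, so P(¬H) = 0.969. With E the 'positive' result, P(E|H) = 0.73 and P(E|¬H) = 0.291.
P(E) = 0.73·0.031 + 0.291·0.969 = 0.022630 + 0.28198 = 0.30461.
By Bayes' theorem, P(H|E) = 0.022630 / 0.30461 = 0.074.

P(H | E) ≈ 0.074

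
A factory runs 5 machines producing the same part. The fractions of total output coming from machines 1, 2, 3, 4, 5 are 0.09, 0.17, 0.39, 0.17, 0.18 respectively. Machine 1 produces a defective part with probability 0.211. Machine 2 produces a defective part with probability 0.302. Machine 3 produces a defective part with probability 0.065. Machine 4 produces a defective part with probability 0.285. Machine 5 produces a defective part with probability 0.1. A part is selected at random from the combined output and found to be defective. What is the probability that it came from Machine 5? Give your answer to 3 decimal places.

Tabulate prior·likelihood by source: [1] prior 0.09, lik 0.211, product 0.01899; [2] prior 0.17, lik 0.302, product 0.05134; [3] prior 0.39, lik 0.065, product 0.02535; [4] prior 0.17, lik 0.285, product 0.04845; [5] prior 0.18, lik 0.1, product 0.01800.
Normalizing constant = 0.16213; the posterior for Machine 5 is its product over the sum, 0.01800/0.16213 = 0.111.

Posterior probability ≈ 0.111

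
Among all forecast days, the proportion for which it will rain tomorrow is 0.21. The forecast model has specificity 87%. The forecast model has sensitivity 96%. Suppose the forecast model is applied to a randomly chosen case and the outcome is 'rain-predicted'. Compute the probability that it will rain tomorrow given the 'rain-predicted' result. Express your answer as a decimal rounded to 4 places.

Let H be the event that it will rain tomorrow. P(H) = 0.21, so P(¬H) = 0.79. With E the 'rain-predicted' result, P(E|H) = 0.96 and P(E|¬H) = 0.13.
P(E) = 0.96·0.21 + 0.13·0.79 = 0.20160 + 0.10270 = 0.30430.
By Bayes' theorem, P(H|E) = 0.20160 / 0.30430 = 0.6625.

P(H | E) ≈ 0.6625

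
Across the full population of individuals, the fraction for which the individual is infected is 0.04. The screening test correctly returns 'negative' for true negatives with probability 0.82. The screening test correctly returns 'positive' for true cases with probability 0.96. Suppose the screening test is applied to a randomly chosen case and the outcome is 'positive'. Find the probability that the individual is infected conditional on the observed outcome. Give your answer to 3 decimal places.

Write H for 'the individual is infected'. Prior odds H:¬H = 0.04/0.96 = 0.041667. For the 'positive' outcome, the likelihood ratio is 0.96/0.18 = 5.3333.
Posterior odds = 0.041667 × 5.3333 = 0.22222, so P(H|E) = 0.22222/(1+0.22222) = 0.182.

P(H | E) ≈ 0.182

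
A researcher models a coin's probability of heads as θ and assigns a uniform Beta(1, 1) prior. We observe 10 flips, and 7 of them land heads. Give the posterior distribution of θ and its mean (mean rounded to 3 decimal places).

Posterior: Beta(8, 4); mean ≈ 0.667

Observing 7 successes and 3 failures updates Beta(1, 1) by adding the success and failure counts to the two shape parameters: α = 1+7 = 8, β = 1+3 = 4.
Posterior mean = α/(α+β) = 8/12 = 0.667.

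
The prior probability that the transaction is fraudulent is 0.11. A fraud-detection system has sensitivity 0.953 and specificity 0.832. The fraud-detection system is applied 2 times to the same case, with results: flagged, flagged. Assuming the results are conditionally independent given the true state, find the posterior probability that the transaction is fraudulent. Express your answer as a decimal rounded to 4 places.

Let H be the event that the transaction is fraudulent; start with P(H) = 0.11. P('flagged'|H) = 0.953, P('flagged'|¬H) = 0.168.
Update on result 1 ('flagged'): P(H) ← 0.953·0.1100 / (0.953·0.1100 + 0.168·0.8900) = 0.10483/0.25435 = 0.4121.
Update on result 2 ('flagged'): P(H) ← 0.953·0.4121 / (0.953·0.4121 + 0.168·0.5879) = 0.39278/0.49154 = 0.7991.

Posterior P(H) ≈ 0.7991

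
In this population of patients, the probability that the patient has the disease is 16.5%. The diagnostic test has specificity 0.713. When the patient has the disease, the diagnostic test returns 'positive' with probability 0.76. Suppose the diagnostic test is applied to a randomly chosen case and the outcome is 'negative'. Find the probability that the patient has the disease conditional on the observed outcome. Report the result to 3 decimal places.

P(H | E) ≈ 0.062

Let H be the event that the patient has the disease. P(H) = 0.165, so P(¬H) = 0.835. With E the 'negative' result, P(E|H) = 0.24 and P(E|¬H) = 0.713.
P(E) = 0.24·0.165 + 0.713·0.835 = 0.039600 + 0.59535 = 0.63495.
By Bayes' theorem, P(H|E) = 0.039600 / 0.63495 = 0.062.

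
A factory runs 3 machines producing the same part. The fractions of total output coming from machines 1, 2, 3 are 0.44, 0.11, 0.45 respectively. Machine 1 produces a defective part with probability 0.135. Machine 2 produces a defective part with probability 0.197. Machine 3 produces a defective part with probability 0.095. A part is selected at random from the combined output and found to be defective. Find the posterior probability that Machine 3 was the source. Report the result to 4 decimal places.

Posterior probability ≈ 0.3453

P(defective|M1) = 0.135; P(defective|M2) = 0.197; P(defective|M3) = 0.095.
Prior × likelihood for each source: 0.44·0.135=0.05940, 0.11·0.197=0.02167, 0.45·0.095=0.04275. Summing gives P(defective) = 0.12382.
P(Machine 3 | defective) = 0.04275 / 0.12382 = 0.3453.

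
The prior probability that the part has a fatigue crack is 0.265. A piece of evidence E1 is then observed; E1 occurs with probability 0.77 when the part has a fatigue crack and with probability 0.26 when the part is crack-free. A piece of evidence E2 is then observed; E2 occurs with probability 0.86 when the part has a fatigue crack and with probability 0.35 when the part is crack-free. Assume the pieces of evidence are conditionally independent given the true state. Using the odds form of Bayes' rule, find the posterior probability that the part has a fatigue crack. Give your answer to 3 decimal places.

Posterior probability ≈ 0.724

Prior odds = 0.265/(1−0.265) = 0.36054.
Likelihood ratio for E1 = 0.77/0.26 = 2.9615.
Likelihood ratio for E2 = 0.86/0.35 = 2.4571.
Posterior odds = prior odds × LR₁ × LR₂ = 2.6237.
Posterior probability = odds/(1+odds) = 2.6237/3.6237 = 0.724.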